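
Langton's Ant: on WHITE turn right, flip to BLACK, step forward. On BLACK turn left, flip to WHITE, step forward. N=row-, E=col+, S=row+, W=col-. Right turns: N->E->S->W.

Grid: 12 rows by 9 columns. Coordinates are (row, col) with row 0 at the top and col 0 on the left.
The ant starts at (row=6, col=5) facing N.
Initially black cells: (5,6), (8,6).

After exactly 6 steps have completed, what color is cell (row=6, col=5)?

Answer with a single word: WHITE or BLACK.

Answer: WHITE

Derivation:
Step 1: on WHITE (6,5): turn R to E, flip to black, move to (6,6). |black|=3
Step 2: on WHITE (6,6): turn R to S, flip to black, move to (7,6). |black|=4
Step 3: on WHITE (7,6): turn R to W, flip to black, move to (7,5). |black|=5
Step 4: on WHITE (7,5): turn R to N, flip to black, move to (6,5). |black|=6
Step 5: on BLACK (6,5): turn L to W, flip to white, move to (6,4). |black|=5
Step 6: on WHITE (6,4): turn R to N, flip to black, move to (5,4). |black|=6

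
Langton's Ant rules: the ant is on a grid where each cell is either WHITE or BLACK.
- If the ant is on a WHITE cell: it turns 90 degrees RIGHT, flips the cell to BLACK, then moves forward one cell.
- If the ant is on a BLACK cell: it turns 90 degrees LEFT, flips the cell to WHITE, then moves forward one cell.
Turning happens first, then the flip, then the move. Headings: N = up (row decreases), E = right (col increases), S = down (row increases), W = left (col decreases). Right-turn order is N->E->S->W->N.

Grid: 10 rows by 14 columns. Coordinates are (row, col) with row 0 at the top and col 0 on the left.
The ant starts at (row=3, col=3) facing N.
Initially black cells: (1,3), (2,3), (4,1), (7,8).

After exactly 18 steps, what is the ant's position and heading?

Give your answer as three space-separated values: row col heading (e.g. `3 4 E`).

Answer: 4 2 S

Derivation:
Step 1: on WHITE (3,3): turn R to E, flip to black, move to (3,4). |black|=5
Step 2: on WHITE (3,4): turn R to S, flip to black, move to (4,4). |black|=6
Step 3: on WHITE (4,4): turn R to W, flip to black, move to (4,3). |black|=7
Step 4: on WHITE (4,3): turn R to N, flip to black, move to (3,3). |black|=8
Step 5: on BLACK (3,3): turn L to W, flip to white, move to (3,2). |black|=7
Step 6: on WHITE (3,2): turn R to N, flip to black, move to (2,2). |black|=8
Step 7: on WHITE (2,2): turn R to E, flip to black, move to (2,3). |black|=9
Step 8: on BLACK (2,3): turn L to N, flip to white, move to (1,3). |black|=8
Step 9: on BLACK (1,3): turn L to W, flip to white, move to (1,2). |black|=7
Step 10: on WHITE (1,2): turn R to N, flip to black, move to (0,2). |black|=8
Step 11: on WHITE (0,2): turn R to E, flip to black, move to (0,3). |black|=9
Step 12: on WHITE (0,3): turn R to S, flip to black, move to (1,3). |black|=10
Step 13: on WHITE (1,3): turn R to W, flip to black, move to (1,2). |black|=11
Step 14: on BLACK (1,2): turn L to S, flip to white, move to (2,2). |black|=10
Step 15: on BLACK (2,2): turn L to E, flip to white, move to (2,3). |black|=9
Step 16: on WHITE (2,3): turn R to S, flip to black, move to (3,3). |black|=10
Step 17: on WHITE (3,3): turn R to W, flip to black, move to (3,2). |black|=11
Step 18: on BLACK (3,2): turn L to S, flip to white, move to (4,2). |black|=10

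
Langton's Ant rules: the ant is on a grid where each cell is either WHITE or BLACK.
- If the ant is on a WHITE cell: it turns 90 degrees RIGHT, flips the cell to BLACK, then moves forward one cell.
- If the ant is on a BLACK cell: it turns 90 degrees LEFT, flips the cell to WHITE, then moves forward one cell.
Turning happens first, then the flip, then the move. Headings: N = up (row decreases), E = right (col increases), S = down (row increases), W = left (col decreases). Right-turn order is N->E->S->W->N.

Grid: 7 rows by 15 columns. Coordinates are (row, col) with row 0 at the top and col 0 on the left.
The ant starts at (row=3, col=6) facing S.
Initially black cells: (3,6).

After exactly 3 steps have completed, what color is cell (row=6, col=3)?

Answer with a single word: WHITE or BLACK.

Answer: WHITE

Derivation:
Step 1: on BLACK (3,6): turn L to E, flip to white, move to (3,7). |black|=0
Step 2: on WHITE (3,7): turn R to S, flip to black, move to (4,7). |black|=1
Step 3: on WHITE (4,7): turn R to W, flip to black, move to (4,6). |black|=2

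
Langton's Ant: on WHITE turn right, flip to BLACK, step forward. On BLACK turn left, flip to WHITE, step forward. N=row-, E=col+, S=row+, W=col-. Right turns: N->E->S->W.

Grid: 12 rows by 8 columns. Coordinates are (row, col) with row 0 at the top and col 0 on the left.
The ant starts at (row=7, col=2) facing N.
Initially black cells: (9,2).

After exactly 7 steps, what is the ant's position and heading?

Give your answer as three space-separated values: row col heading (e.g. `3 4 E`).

Step 1: on WHITE (7,2): turn R to E, flip to black, move to (7,3). |black|=2
Step 2: on WHITE (7,3): turn R to S, flip to black, move to (8,3). |black|=3
Step 3: on WHITE (8,3): turn R to W, flip to black, move to (8,2). |black|=4
Step 4: on WHITE (8,2): turn R to N, flip to black, move to (7,2). |black|=5
Step 5: on BLACK (7,2): turn L to W, flip to white, move to (7,1). |black|=4
Step 6: on WHITE (7,1): turn R to N, flip to black, move to (6,1). |black|=5
Step 7: on WHITE (6,1): turn R to E, flip to black, move to (6,2). |black|=6

Answer: 6 2 E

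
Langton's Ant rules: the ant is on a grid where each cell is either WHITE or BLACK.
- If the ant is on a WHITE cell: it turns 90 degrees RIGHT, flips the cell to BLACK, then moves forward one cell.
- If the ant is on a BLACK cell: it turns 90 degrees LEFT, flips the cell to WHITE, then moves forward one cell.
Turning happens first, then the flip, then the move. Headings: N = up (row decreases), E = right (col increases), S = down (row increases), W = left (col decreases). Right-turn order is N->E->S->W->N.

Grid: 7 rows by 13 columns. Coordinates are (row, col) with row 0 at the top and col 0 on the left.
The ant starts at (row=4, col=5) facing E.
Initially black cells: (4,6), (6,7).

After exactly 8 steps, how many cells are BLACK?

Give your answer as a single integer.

Answer: 6

Derivation:
Step 1: on WHITE (4,5): turn R to S, flip to black, move to (5,5). |black|=3
Step 2: on WHITE (5,5): turn R to W, flip to black, move to (5,4). |black|=4
Step 3: on WHITE (5,4): turn R to N, flip to black, move to (4,4). |black|=5
Step 4: on WHITE (4,4): turn R to E, flip to black, move to (4,5). |black|=6
Step 5: on BLACK (4,5): turn L to N, flip to white, move to (3,5). |black|=5
Step 6: on WHITE (3,5): turn R to E, flip to black, move to (3,6). |black|=6
Step 7: on WHITE (3,6): turn R to S, flip to black, move to (4,6). |black|=7
Step 8: on BLACK (4,6): turn L to E, flip to white, move to (4,7). |black|=6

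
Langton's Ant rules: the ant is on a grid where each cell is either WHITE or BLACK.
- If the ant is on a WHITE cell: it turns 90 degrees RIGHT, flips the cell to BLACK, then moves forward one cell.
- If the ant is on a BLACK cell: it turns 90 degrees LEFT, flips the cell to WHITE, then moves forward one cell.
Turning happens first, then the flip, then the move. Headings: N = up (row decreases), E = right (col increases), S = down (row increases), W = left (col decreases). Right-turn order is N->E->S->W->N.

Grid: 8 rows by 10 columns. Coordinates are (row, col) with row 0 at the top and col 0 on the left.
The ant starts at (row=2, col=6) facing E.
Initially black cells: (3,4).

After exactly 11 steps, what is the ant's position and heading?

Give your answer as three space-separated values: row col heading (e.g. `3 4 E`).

Step 1: on WHITE (2,6): turn R to S, flip to black, move to (3,6). |black|=2
Step 2: on WHITE (3,6): turn R to W, flip to black, move to (3,5). |black|=3
Step 3: on WHITE (3,5): turn R to N, flip to black, move to (2,5). |black|=4
Step 4: on WHITE (2,5): turn R to E, flip to black, move to (2,6). |black|=5
Step 5: on BLACK (2,6): turn L to N, flip to white, move to (1,6). |black|=4
Step 6: on WHITE (1,6): turn R to E, flip to black, move to (1,7). |black|=5
Step 7: on WHITE (1,7): turn R to S, flip to black, move to (2,7). |black|=6
Step 8: on WHITE (2,7): turn R to W, flip to black, move to (2,6). |black|=7
Step 9: on WHITE (2,6): turn R to N, flip to black, move to (1,6). |black|=8
Step 10: on BLACK (1,6): turn L to W, flip to white, move to (1,5). |black|=7
Step 11: on WHITE (1,5): turn R to N, flip to black, move to (0,5). |black|=8

Answer: 0 5 N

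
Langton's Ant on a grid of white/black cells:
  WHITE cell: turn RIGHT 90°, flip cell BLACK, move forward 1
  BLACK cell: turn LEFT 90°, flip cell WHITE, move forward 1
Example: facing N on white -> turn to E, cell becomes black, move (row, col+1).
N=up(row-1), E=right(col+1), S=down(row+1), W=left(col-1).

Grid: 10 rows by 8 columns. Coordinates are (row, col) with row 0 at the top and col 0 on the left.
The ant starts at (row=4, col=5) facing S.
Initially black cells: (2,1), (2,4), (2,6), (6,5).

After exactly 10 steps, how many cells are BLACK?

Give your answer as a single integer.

Step 1: on WHITE (4,5): turn R to W, flip to black, move to (4,4). |black|=5
Step 2: on WHITE (4,4): turn R to N, flip to black, move to (3,4). |black|=6
Step 3: on WHITE (3,4): turn R to E, flip to black, move to (3,5). |black|=7
Step 4: on WHITE (3,5): turn R to S, flip to black, move to (4,5). |black|=8
Step 5: on BLACK (4,5): turn L to E, flip to white, move to (4,6). |black|=7
Step 6: on WHITE (4,6): turn R to S, flip to black, move to (5,6). |black|=8
Step 7: on WHITE (5,6): turn R to W, flip to black, move to (5,5). |black|=9
Step 8: on WHITE (5,5): turn R to N, flip to black, move to (4,5). |black|=10
Step 9: on WHITE (4,5): turn R to E, flip to black, move to (4,6). |black|=11
Step 10: on BLACK (4,6): turn L to N, flip to white, move to (3,6). |black|=10

Answer: 10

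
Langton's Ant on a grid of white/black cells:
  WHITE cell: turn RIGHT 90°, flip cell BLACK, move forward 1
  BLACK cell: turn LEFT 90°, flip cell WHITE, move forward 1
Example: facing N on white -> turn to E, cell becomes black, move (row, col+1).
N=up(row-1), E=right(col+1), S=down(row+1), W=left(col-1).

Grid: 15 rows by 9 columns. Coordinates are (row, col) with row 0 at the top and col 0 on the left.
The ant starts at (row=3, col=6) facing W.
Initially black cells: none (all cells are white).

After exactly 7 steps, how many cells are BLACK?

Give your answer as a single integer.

Step 1: on WHITE (3,6): turn R to N, flip to black, move to (2,6). |black|=1
Step 2: on WHITE (2,6): turn R to E, flip to black, move to (2,7). |black|=2
Step 3: on WHITE (2,7): turn R to S, flip to black, move to (3,7). |black|=3
Step 4: on WHITE (3,7): turn R to W, flip to black, move to (3,6). |black|=4
Step 5: on BLACK (3,6): turn L to S, flip to white, move to (4,6). |black|=3
Step 6: on WHITE (4,6): turn R to W, flip to black, move to (4,5). |black|=4
Step 7: on WHITE (4,5): turn R to N, flip to black, move to (3,5). |black|=5

Answer: 5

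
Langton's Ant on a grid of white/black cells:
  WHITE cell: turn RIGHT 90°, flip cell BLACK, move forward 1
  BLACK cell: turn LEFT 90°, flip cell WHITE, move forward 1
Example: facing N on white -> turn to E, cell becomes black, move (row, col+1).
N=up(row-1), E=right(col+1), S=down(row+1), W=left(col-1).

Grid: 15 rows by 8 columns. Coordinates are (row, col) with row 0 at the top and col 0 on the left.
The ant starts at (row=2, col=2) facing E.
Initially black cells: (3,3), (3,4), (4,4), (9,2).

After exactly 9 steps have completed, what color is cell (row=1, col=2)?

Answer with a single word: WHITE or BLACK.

Answer: BLACK

Derivation:
Step 1: on WHITE (2,2): turn R to S, flip to black, move to (3,2). |black|=5
Step 2: on WHITE (3,2): turn R to W, flip to black, move to (3,1). |black|=6
Step 3: on WHITE (3,1): turn R to N, flip to black, move to (2,1). |black|=7
Step 4: on WHITE (2,1): turn R to E, flip to black, move to (2,2). |black|=8
Step 5: on BLACK (2,2): turn L to N, flip to white, move to (1,2). |black|=7
Step 6: on WHITE (1,2): turn R to E, flip to black, move to (1,3). |black|=8
Step 7: on WHITE (1,3): turn R to S, flip to black, move to (2,3). |black|=9
Step 8: on WHITE (2,3): turn R to W, flip to black, move to (2,2). |black|=10
Step 9: on WHITE (2,2): turn R to N, flip to black, move to (1,2). |black|=11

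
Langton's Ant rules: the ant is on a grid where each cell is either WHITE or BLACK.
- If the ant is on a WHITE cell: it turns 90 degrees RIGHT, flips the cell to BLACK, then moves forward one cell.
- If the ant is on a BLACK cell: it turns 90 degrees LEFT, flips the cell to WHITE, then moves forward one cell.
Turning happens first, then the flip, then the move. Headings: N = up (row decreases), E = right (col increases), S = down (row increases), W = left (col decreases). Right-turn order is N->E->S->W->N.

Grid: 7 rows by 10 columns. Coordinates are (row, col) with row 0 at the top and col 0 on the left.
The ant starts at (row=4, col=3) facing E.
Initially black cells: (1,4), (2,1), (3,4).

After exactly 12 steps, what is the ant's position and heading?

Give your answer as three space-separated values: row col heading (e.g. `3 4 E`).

Step 1: on WHITE (4,3): turn R to S, flip to black, move to (5,3). |black|=4
Step 2: on WHITE (5,3): turn R to W, flip to black, move to (5,2). |black|=5
Step 3: on WHITE (5,2): turn R to N, flip to black, move to (4,2). |black|=6
Step 4: on WHITE (4,2): turn R to E, flip to black, move to (4,3). |black|=7
Step 5: on BLACK (4,3): turn L to N, flip to white, move to (3,3). |black|=6
Step 6: on WHITE (3,3): turn R to E, flip to black, move to (3,4). |black|=7
Step 7: on BLACK (3,4): turn L to N, flip to white, move to (2,4). |black|=6
Step 8: on WHITE (2,4): turn R to E, flip to black, move to (2,5). |black|=7
Step 9: on WHITE (2,5): turn R to S, flip to black, move to (3,5). |black|=8
Step 10: on WHITE (3,5): turn R to W, flip to black, move to (3,4). |black|=9
Step 11: on WHITE (3,4): turn R to N, flip to black, move to (2,4). |black|=10
Step 12: on BLACK (2,4): turn L to W, flip to white, move to (2,3). |black|=9

Answer: 2 3 W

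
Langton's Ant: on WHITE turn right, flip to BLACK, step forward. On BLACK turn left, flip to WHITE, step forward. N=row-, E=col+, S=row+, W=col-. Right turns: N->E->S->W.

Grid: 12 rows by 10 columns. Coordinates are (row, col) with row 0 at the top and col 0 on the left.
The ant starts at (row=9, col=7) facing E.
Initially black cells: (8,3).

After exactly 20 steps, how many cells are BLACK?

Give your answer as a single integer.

Step 1: on WHITE (9,7): turn R to S, flip to black, move to (10,7). |black|=2
Step 2: on WHITE (10,7): turn R to W, flip to black, move to (10,6). |black|=3
Step 3: on WHITE (10,6): turn R to N, flip to black, move to (9,6). |black|=4
Step 4: on WHITE (9,6): turn R to E, flip to black, move to (9,7). |black|=5
Step 5: on BLACK (9,7): turn L to N, flip to white, move to (8,7). |black|=4
Step 6: on WHITE (8,7): turn R to E, flip to black, move to (8,8). |black|=5
Step 7: on WHITE (8,8): turn R to S, flip to black, move to (9,8). |black|=6
Step 8: on WHITE (9,8): turn R to W, flip to black, move to (9,7). |black|=7
Step 9: on WHITE (9,7): turn R to N, flip to black, move to (8,7). |black|=8
Step 10: on BLACK (8,7): turn L to W, flip to white, move to (8,6). |black|=7
Step 11: on WHITE (8,6): turn R to N, flip to black, move to (7,6). |black|=8
Step 12: on WHITE (7,6): turn R to E, flip to black, move to (7,7). |black|=9
Step 13: on WHITE (7,7): turn R to S, flip to black, move to (8,7). |black|=10
Step 14: on WHITE (8,7): turn R to W, flip to black, move to (8,6). |black|=11
Step 15: on BLACK (8,6): turn L to S, flip to white, move to (9,6). |black|=10
Step 16: on BLACK (9,6): turn L to E, flip to white, move to (9,7). |black|=9
Step 17: on BLACK (9,7): turn L to N, flip to white, move to (8,7). |black|=8
Step 18: on BLACK (8,7): turn L to W, flip to white, move to (8,6). |black|=7
Step 19: on WHITE (8,6): turn R to N, flip to black, move to (7,6). |black|=8
Step 20: on BLACK (7,6): turn L to W, flip to white, move to (7,5). |black|=7

Answer: 7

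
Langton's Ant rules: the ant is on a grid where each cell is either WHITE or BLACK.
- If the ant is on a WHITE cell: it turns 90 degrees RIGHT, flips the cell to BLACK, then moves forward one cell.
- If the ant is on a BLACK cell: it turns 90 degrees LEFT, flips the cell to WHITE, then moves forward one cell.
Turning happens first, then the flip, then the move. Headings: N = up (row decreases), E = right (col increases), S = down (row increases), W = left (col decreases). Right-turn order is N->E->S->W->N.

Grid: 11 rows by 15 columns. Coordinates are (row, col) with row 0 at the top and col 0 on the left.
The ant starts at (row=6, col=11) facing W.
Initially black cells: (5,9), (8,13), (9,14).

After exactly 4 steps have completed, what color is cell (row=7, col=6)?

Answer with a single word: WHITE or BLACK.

Step 1: on WHITE (6,11): turn R to N, flip to black, move to (5,11). |black|=4
Step 2: on WHITE (5,11): turn R to E, flip to black, move to (5,12). |black|=5
Step 3: on WHITE (5,12): turn R to S, flip to black, move to (6,12). |black|=6
Step 4: on WHITE (6,12): turn R to W, flip to black, move to (6,11). |black|=7

Answer: WHITE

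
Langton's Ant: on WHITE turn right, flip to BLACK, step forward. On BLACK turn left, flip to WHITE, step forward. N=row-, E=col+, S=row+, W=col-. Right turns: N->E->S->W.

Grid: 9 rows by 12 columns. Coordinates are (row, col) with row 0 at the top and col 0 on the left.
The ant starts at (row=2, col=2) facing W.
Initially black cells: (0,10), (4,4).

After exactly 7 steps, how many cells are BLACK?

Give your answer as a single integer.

Answer: 7

Derivation:
Step 1: on WHITE (2,2): turn R to N, flip to black, move to (1,2). |black|=3
Step 2: on WHITE (1,2): turn R to E, flip to black, move to (1,3). |black|=4
Step 3: on WHITE (1,3): turn R to S, flip to black, move to (2,3). |black|=5
Step 4: on WHITE (2,3): turn R to W, flip to black, move to (2,2). |black|=6
Step 5: on BLACK (2,2): turn L to S, flip to white, move to (3,2). |black|=5
Step 6: on WHITE (3,2): turn R to W, flip to black, move to (3,1). |black|=6
Step 7: on WHITE (3,1): turn R to N, flip to black, move to (2,1). |black|=7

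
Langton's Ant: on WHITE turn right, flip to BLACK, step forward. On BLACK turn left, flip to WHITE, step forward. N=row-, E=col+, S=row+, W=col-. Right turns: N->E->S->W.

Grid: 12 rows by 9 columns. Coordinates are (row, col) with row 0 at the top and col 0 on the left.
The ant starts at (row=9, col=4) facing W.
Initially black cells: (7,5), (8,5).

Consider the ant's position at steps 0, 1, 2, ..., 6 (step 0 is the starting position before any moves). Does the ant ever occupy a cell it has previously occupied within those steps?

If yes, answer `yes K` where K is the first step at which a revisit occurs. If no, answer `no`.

Answer: no

Derivation:
Step 1: on WHITE (9,4): turn R to N, flip to black, move to (8,4). |black|=3 — new cell
Step 2: on WHITE (8,4): turn R to E, flip to black, move to (8,5). |black|=4 — new cell
Step 3: on BLACK (8,5): turn L to N, flip to white, move to (7,5). |black|=3 — new cell
Step 4: on BLACK (7,5): turn L to W, flip to white, move to (7,4). |black|=2 — new cell
Step 5: on WHITE (7,4): turn R to N, flip to black, move to (6,4). |black|=3 — new cell
Step 6: on WHITE (6,4): turn R to E, flip to black, move to (6,5). |black|=4 — new cell
No revisit within 6 steps.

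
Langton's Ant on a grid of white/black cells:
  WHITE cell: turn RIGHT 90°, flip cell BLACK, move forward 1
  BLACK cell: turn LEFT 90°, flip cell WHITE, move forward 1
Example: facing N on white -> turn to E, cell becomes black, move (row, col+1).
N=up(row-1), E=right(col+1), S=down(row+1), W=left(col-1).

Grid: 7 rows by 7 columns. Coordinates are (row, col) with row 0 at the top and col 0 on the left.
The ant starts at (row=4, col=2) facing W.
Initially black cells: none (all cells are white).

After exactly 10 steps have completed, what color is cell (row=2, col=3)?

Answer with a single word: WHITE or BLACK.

Step 1: on WHITE (4,2): turn R to N, flip to black, move to (3,2). |black|=1
Step 2: on WHITE (3,2): turn R to E, flip to black, move to (3,3). |black|=2
Step 3: on WHITE (3,3): turn R to S, flip to black, move to (4,3). |black|=3
Step 4: on WHITE (4,3): turn R to W, flip to black, move to (4,2). |black|=4
Step 5: on BLACK (4,2): turn L to S, flip to white, move to (5,2). |black|=3
Step 6: on WHITE (5,2): turn R to W, flip to black, move to (5,1). |black|=4
Step 7: on WHITE (5,1): turn R to N, flip to black, move to (4,1). |black|=5
Step 8: on WHITE (4,1): turn R to E, flip to black, move to (4,2). |black|=6
Step 9: on WHITE (4,2): turn R to S, flip to black, move to (5,2). |black|=7
Step 10: on BLACK (5,2): turn L to E, flip to white, move to (5,3). |black|=6

Answer: WHITE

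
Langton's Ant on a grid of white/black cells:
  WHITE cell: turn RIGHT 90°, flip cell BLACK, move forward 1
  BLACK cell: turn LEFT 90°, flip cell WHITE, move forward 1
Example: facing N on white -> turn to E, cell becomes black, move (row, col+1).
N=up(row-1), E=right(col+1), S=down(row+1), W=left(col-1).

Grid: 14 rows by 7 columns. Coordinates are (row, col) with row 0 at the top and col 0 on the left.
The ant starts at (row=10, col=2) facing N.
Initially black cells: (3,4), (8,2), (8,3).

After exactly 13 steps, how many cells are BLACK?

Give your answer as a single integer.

Step 1: on WHITE (10,2): turn R to E, flip to black, move to (10,3). |black|=4
Step 2: on WHITE (10,3): turn R to S, flip to black, move to (11,3). |black|=5
Step 3: on WHITE (11,3): turn R to W, flip to black, move to (11,2). |black|=6
Step 4: on WHITE (11,2): turn R to N, flip to black, move to (10,2). |black|=7
Step 5: on BLACK (10,2): turn L to W, flip to white, move to (10,1). |black|=6
Step 6: on WHITE (10,1): turn R to N, flip to black, move to (9,1). |black|=7
Step 7: on WHITE (9,1): turn R to E, flip to black, move to (9,2). |black|=8
Step 8: on WHITE (9,2): turn R to S, flip to black, move to (10,2). |black|=9
Step 9: on WHITE (10,2): turn R to W, flip to black, move to (10,1). |black|=10
Step 10: on BLACK (10,1): turn L to S, flip to white, move to (11,1). |black|=9
Step 11: on WHITE (11,1): turn R to W, flip to black, move to (11,0). |black|=10
Step 12: on WHITE (11,0): turn R to N, flip to black, move to (10,0). |black|=11
Step 13: on WHITE (10,0): turn R to E, flip to black, move to (10,1). |black|=12

Answer: 12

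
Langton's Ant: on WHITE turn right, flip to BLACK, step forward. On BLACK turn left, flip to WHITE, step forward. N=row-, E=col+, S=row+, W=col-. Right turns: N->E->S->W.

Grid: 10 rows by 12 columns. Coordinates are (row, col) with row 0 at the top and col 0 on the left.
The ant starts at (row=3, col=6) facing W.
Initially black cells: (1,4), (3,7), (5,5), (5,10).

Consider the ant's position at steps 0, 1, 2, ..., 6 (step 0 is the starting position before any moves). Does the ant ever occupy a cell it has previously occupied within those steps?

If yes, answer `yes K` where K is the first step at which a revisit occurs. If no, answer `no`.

Answer: no

Derivation:
Step 1: on WHITE (3,6): turn R to N, flip to black, move to (2,6). |black|=5 — new cell
Step 2: on WHITE (2,6): turn R to E, flip to black, move to (2,7). |black|=6 — new cell
Step 3: on WHITE (2,7): turn R to S, flip to black, move to (3,7). |black|=7 — new cell
Step 4: on BLACK (3,7): turn L to E, flip to white, move to (3,8). |black|=6 — new cell
Step 5: on WHITE (3,8): turn R to S, flip to black, move to (4,8). |black|=7 — new cell
Step 6: on WHITE (4,8): turn R to W, flip to black, move to (4,7). |black|=8 — new cell
No revisit within 6 steps.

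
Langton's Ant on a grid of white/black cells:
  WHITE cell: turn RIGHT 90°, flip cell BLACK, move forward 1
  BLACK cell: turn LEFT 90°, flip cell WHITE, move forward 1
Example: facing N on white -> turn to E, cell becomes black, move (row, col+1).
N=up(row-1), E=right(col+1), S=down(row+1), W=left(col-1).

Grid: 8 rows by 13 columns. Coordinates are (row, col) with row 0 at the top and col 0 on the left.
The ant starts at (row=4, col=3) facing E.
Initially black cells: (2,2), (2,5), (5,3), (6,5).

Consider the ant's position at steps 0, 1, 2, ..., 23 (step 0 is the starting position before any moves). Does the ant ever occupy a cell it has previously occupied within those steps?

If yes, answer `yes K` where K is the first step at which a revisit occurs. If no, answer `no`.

Answer: yes 5

Derivation:
Step 1: on WHITE (4,3): turn R to S, flip to black, move to (5,3). |black|=5 — new cell
Step 2: on BLACK (5,3): turn L to E, flip to white, move to (5,4). |black|=4 — new cell
Step 3: on WHITE (5,4): turn R to S, flip to black, move to (6,4). |black|=5 — new cell
Step 4: on WHITE (6,4): turn R to W, flip to black, move to (6,3). |black|=6 — new cell
Step 5: on WHITE (6,3): turn R to N, flip to black, move to (5,3). |black|=7 — REVISIT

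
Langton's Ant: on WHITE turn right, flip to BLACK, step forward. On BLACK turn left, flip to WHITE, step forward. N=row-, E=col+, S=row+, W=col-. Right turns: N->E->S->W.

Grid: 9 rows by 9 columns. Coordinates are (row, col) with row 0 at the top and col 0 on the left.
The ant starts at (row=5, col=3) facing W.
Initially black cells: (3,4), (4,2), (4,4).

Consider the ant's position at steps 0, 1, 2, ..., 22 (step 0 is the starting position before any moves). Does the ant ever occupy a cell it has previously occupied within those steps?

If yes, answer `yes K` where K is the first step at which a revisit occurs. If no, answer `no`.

Answer: yes 7

Derivation:
Step 1: on WHITE (5,3): turn R to N, flip to black, move to (4,3). |black|=4 — new cell
Step 2: on WHITE (4,3): turn R to E, flip to black, move to (4,4). |black|=5 — new cell
Step 3: on BLACK (4,4): turn L to N, flip to white, move to (3,4). |black|=4 — new cell
Step 4: on BLACK (3,4): turn L to W, flip to white, move to (3,3). |black|=3 — new cell
Step 5: on WHITE (3,3): turn R to N, flip to black, move to (2,3). |black|=4 — new cell
Step 6: on WHITE (2,3): turn R to E, flip to black, move to (2,4). |black|=5 — new cell
Step 7: on WHITE (2,4): turn R to S, flip to black, move to (3,4). |black|=6 — REVISIT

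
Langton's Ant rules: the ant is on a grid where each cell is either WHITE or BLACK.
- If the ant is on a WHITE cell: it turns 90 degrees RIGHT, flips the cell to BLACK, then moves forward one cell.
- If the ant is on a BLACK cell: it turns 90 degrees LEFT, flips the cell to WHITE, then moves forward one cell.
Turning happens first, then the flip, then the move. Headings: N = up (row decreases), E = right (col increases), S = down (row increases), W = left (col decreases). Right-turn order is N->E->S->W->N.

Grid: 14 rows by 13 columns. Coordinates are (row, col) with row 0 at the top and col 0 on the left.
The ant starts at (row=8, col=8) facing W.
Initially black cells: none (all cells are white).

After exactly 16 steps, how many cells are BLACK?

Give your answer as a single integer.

Answer: 8

Derivation:
Step 1: on WHITE (8,8): turn R to N, flip to black, move to (7,8). |black|=1
Step 2: on WHITE (7,8): turn R to E, flip to black, move to (7,9). |black|=2
Step 3: on WHITE (7,9): turn R to S, flip to black, move to (8,9). |black|=3
Step 4: on WHITE (8,9): turn R to W, flip to black, move to (8,8). |black|=4
Step 5: on BLACK (8,8): turn L to S, flip to white, move to (9,8). |black|=3
Step 6: on WHITE (9,8): turn R to W, flip to black, move to (9,7). |black|=4
Step 7: on WHITE (9,7): turn R to N, flip to black, move to (8,7). |black|=5
Step 8: on WHITE (8,7): turn R to E, flip to black, move to (8,8). |black|=6
Step 9: on WHITE (8,8): turn R to S, flip to black, move to (9,8). |black|=7
Step 10: on BLACK (9,8): turn L to E, flip to white, move to (9,9). |black|=6
Step 11: on WHITE (9,9): turn R to S, flip to black, move to (10,9). |black|=7
Step 12: on WHITE (10,9): turn R to W, flip to black, move to (10,8). |black|=8
Step 13: on WHITE (10,8): turn R to N, flip to black, move to (9,8). |black|=9
Step 14: on WHITE (9,8): turn R to E, flip to black, move to (9,9). |black|=10
Step 15: on BLACK (9,9): turn L to N, flip to white, move to (8,9). |black|=9
Step 16: on BLACK (8,9): turn L to W, flip to white, move to (8,8). |black|=8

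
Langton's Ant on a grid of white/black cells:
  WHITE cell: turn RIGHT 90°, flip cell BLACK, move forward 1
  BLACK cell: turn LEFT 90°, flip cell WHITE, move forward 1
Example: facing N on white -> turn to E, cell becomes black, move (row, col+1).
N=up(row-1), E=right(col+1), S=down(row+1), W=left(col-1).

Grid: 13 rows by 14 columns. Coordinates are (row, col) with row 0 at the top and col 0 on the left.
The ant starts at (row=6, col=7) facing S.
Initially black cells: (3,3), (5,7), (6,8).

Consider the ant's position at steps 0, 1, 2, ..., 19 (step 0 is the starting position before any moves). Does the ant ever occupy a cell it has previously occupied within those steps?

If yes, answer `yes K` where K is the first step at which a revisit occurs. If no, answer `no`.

Answer: yes 7

Derivation:
Step 1: on WHITE (6,7): turn R to W, flip to black, move to (6,6). |black|=4 — new cell
Step 2: on WHITE (6,6): turn R to N, flip to black, move to (5,6). |black|=5 — new cell
Step 3: on WHITE (5,6): turn R to E, flip to black, move to (5,7). |black|=6 — new cell
Step 4: on BLACK (5,7): turn L to N, flip to white, move to (4,7). |black|=5 — new cell
Step 5: on WHITE (4,7): turn R to E, flip to black, move to (4,8). |black|=6 — new cell
Step 6: on WHITE (4,8): turn R to S, flip to black, move to (5,8). |black|=7 — new cell
Step 7: on WHITE (5,8): turn R to W, flip to black, move to (5,7). |black|=8 — REVISIT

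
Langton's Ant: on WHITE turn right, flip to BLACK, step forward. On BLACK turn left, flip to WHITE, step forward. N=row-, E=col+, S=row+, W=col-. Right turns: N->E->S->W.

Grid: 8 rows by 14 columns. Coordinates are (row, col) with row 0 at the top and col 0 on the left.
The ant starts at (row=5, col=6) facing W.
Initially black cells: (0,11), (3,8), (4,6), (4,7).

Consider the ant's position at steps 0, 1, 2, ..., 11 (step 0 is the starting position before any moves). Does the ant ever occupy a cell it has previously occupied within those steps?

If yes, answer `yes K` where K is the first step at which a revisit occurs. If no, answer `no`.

Step 1: on WHITE (5,6): turn R to N, flip to black, move to (4,6). |black|=5 — new cell
Step 2: on BLACK (4,6): turn L to W, flip to white, move to (4,5). |black|=4 — new cell
Step 3: on WHITE (4,5): turn R to N, flip to black, move to (3,5). |black|=5 — new cell
Step 4: on WHITE (3,5): turn R to E, flip to black, move to (3,6). |black|=6 — new cell
Step 5: on WHITE (3,6): turn R to S, flip to black, move to (4,6). |black|=7 — REVISIT

Answer: yes 5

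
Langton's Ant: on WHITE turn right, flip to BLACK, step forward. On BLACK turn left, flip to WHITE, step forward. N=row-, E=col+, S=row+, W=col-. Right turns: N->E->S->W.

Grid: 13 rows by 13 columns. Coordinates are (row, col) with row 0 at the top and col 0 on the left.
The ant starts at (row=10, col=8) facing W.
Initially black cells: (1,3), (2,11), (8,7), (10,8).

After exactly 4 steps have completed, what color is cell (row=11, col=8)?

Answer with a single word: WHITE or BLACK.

Answer: BLACK

Derivation:
Step 1: on BLACK (10,8): turn L to S, flip to white, move to (11,8). |black|=3
Step 2: on WHITE (11,8): turn R to W, flip to black, move to (11,7). |black|=4
Step 3: on WHITE (11,7): turn R to N, flip to black, move to (10,7). |black|=5
Step 4: on WHITE (10,7): turn R to E, flip to black, move to (10,8). |black|=6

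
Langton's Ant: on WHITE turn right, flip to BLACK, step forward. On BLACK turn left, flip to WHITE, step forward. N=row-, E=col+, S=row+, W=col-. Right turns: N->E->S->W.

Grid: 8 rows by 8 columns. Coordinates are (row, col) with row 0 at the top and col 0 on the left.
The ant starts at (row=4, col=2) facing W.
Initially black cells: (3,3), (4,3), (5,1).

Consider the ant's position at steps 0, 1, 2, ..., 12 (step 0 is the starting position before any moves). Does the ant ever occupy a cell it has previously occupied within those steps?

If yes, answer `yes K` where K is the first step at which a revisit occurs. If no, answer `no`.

Answer: yes 6

Derivation:
Step 1: on WHITE (4,2): turn R to N, flip to black, move to (3,2). |black|=4 — new cell
Step 2: on WHITE (3,2): turn R to E, flip to black, move to (3,3). |black|=5 — new cell
Step 3: on BLACK (3,3): turn L to N, flip to white, move to (2,3). |black|=4 — new cell
Step 4: on WHITE (2,3): turn R to E, flip to black, move to (2,4). |black|=5 — new cell
Step 5: on WHITE (2,4): turn R to S, flip to black, move to (3,4). |black|=6 — new cell
Step 6: on WHITE (3,4): turn R to W, flip to black, move to (3,3). |black|=7 — REVISIT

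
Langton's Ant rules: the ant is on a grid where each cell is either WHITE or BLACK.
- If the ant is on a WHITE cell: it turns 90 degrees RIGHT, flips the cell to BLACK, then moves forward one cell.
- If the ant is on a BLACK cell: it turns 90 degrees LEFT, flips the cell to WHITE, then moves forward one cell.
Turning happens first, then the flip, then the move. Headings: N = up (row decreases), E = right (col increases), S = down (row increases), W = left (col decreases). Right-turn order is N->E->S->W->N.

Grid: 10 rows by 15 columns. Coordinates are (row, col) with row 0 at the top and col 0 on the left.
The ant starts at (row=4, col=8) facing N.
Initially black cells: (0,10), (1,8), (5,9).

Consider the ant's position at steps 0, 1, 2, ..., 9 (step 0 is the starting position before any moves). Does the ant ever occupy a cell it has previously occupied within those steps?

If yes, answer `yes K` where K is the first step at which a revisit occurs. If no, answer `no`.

Answer: yes 6

Derivation:
Step 1: on WHITE (4,8): turn R to E, flip to black, move to (4,9). |black|=4 — new cell
Step 2: on WHITE (4,9): turn R to S, flip to black, move to (5,9). |black|=5 — new cell
Step 3: on BLACK (5,9): turn L to E, flip to white, move to (5,10). |black|=4 — new cell
Step 4: on WHITE (5,10): turn R to S, flip to black, move to (6,10). |black|=5 — new cell
Step 5: on WHITE (6,10): turn R to W, flip to black, move to (6,9). |black|=6 — new cell
Step 6: on WHITE (6,9): turn R to N, flip to black, move to (5,9). |black|=7 — REVISIT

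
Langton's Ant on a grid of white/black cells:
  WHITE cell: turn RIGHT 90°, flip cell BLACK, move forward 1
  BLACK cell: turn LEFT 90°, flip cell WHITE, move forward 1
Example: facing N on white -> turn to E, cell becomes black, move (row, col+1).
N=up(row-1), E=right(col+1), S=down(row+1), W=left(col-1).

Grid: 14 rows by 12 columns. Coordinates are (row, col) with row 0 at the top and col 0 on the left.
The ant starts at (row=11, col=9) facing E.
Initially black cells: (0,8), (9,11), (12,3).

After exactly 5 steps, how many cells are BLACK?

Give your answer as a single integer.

Step 1: on WHITE (11,9): turn R to S, flip to black, move to (12,9). |black|=4
Step 2: on WHITE (12,9): turn R to W, flip to black, move to (12,8). |black|=5
Step 3: on WHITE (12,8): turn R to N, flip to black, move to (11,8). |black|=6
Step 4: on WHITE (11,8): turn R to E, flip to black, move to (11,9). |black|=7
Step 5: on BLACK (11,9): turn L to N, flip to white, move to (10,9). |black|=6

Answer: 6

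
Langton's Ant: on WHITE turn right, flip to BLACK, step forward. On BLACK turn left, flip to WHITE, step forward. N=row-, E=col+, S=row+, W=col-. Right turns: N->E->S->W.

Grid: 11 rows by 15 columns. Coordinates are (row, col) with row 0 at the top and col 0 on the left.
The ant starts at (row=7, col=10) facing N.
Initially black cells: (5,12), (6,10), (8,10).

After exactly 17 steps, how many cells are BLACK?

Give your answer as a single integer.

Answer: 8

Derivation:
Step 1: on WHITE (7,10): turn R to E, flip to black, move to (7,11). |black|=4
Step 2: on WHITE (7,11): turn R to S, flip to black, move to (8,11). |black|=5
Step 3: on WHITE (8,11): turn R to W, flip to black, move to (8,10). |black|=6
Step 4: on BLACK (8,10): turn L to S, flip to white, move to (9,10). |black|=5
Step 5: on WHITE (9,10): turn R to W, flip to black, move to (9,9). |black|=6
Step 6: on WHITE (9,9): turn R to N, flip to black, move to (8,9). |black|=7
Step 7: on WHITE (8,9): turn R to E, flip to black, move to (8,10). |black|=8
Step 8: on WHITE (8,10): turn R to S, flip to black, move to (9,10). |black|=9
Step 9: on BLACK (9,10): turn L to E, flip to white, move to (9,11). |black|=8
Step 10: on WHITE (9,11): turn R to S, flip to black, move to (10,11). |black|=9
Step 11: on WHITE (10,11): turn R to W, flip to black, move to (10,10). |black|=10
Step 12: on WHITE (10,10): turn R to N, flip to black, move to (9,10). |black|=11
Step 13: on WHITE (9,10): turn R to E, flip to black, move to (9,11). |black|=12
Step 14: on BLACK (9,11): turn L to N, flip to white, move to (8,11). |black|=11
Step 15: on BLACK (8,11): turn L to W, flip to white, move to (8,10). |black|=10
Step 16: on BLACK (8,10): turn L to S, flip to white, move to (9,10). |black|=9
Step 17: on BLACK (9,10): turn L to E, flip to white, move to (9,11). |black|=8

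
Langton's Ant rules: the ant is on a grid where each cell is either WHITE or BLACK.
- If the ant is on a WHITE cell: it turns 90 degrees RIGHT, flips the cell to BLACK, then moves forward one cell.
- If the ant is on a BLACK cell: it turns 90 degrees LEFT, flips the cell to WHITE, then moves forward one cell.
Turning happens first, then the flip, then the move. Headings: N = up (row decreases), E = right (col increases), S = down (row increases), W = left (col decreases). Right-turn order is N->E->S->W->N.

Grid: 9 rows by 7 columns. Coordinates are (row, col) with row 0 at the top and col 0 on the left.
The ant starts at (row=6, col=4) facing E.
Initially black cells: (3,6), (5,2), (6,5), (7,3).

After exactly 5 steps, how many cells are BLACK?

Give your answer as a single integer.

Answer: 7

Derivation:
Step 1: on WHITE (6,4): turn R to S, flip to black, move to (7,4). |black|=5
Step 2: on WHITE (7,4): turn R to W, flip to black, move to (7,3). |black|=6
Step 3: on BLACK (7,3): turn L to S, flip to white, move to (8,3). |black|=5
Step 4: on WHITE (8,3): turn R to W, flip to black, move to (8,2). |black|=6
Step 5: on WHITE (8,2): turn R to N, flip to black, move to (7,2). |black|=7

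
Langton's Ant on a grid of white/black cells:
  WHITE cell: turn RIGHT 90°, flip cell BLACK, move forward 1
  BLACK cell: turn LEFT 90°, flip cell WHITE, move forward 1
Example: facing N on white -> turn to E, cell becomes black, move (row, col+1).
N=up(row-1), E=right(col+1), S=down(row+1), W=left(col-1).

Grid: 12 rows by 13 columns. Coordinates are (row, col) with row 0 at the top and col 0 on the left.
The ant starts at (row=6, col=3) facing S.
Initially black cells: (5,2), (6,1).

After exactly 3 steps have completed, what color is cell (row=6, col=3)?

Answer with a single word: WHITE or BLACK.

Answer: BLACK

Derivation:
Step 1: on WHITE (6,3): turn R to W, flip to black, move to (6,2). |black|=3
Step 2: on WHITE (6,2): turn R to N, flip to black, move to (5,2). |black|=4
Step 3: on BLACK (5,2): turn L to W, flip to white, move to (5,1). |black|=3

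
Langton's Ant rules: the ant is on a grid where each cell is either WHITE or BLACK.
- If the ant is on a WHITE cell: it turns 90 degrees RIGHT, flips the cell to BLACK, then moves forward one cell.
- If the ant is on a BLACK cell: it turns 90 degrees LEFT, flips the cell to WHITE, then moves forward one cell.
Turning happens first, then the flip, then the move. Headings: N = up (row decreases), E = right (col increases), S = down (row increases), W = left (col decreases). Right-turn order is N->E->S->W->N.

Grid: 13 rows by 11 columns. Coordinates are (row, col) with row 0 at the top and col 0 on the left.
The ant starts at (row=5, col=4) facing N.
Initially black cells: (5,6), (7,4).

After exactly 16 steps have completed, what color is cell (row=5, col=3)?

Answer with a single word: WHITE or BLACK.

Answer: BLACK

Derivation:
Step 1: on WHITE (5,4): turn R to E, flip to black, move to (5,5). |black|=3
Step 2: on WHITE (5,5): turn R to S, flip to black, move to (6,5). |black|=4
Step 3: on WHITE (6,5): turn R to W, flip to black, move to (6,4). |black|=5
Step 4: on WHITE (6,4): turn R to N, flip to black, move to (5,4). |black|=6
Step 5: on BLACK (5,4): turn L to W, flip to white, move to (5,3). |black|=5
Step 6: on WHITE (5,3): turn R to N, flip to black, move to (4,3). |black|=6
Step 7: on WHITE (4,3): turn R to E, flip to black, move to (4,4). |black|=7
Step 8: on WHITE (4,4): turn R to S, flip to black, move to (5,4). |black|=8
Step 9: on WHITE (5,4): turn R to W, flip to black, move to (5,3). |black|=9
Step 10: on BLACK (5,3): turn L to S, flip to white, move to (6,3). |black|=8
Step 11: on WHITE (6,3): turn R to W, flip to black, move to (6,2). |black|=9
Step 12: on WHITE (6,2): turn R to N, flip to black, move to (5,2). |black|=10
Step 13: on WHITE (5,2): turn R to E, flip to black, move to (5,3). |black|=11
Step 14: on WHITE (5,3): turn R to S, flip to black, move to (6,3). |black|=12
Step 15: on BLACK (6,3): turn L to E, flip to white, move to (6,4). |black|=11
Step 16: on BLACK (6,4): turn L to N, flip to white, move to (5,4). |black|=10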